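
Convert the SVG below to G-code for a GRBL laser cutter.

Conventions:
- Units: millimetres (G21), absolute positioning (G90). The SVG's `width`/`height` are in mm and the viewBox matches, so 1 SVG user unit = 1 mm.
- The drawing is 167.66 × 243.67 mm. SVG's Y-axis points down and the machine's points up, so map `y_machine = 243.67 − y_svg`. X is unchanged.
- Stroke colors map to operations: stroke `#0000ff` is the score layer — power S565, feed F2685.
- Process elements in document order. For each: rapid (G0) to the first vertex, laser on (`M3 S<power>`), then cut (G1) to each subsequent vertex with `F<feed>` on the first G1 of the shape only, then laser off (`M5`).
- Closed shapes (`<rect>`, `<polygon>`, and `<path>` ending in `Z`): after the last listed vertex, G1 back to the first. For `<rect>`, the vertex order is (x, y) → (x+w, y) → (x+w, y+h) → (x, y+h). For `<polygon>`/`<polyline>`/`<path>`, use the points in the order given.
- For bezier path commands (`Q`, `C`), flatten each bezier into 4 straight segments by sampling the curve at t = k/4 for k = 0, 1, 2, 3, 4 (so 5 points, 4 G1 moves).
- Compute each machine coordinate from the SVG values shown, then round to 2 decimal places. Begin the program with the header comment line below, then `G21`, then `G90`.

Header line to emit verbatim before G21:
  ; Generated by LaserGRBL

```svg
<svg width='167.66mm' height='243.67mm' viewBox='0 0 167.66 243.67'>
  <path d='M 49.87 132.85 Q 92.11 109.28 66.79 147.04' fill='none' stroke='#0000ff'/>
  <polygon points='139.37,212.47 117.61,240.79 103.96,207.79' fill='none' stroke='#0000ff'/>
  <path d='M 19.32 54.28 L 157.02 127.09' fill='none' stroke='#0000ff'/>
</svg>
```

Since the viewBox matches the mm dimensions, user units are millimetres directly. The only transform is the Y-flip y_m = 243.67 − y_svg.

Shape 1 is a quadratic bezier drawn with `<path>`. Its stroke #0000ff means score at S565, F2685. After flipping Y the toolpath is (49.87,110.82) → (66.77,118.77) → (75.22,119.06) → (75.23,111.68) → (66.79,96.63).

Shape 2 is a regular polygon drawn with `<polygon>`. Its stroke #0000ff means score at S565, F2685. After flipping Y the toolpath is (139.37,31.20) → (117.61,2.88) → (103.96,35.88) → (139.37,31.20), returning to the start.

Shape 3 is a line segment drawn with `<path>`. Its stroke #0000ff means score at S565, F2685. After flipping Y the toolpath is (19.32,189.39) → (157.02,116.58).

; Generated by LaserGRBL
G21
G90
G0 X49.87 Y110.82
M3 S565
G1 X66.77 Y118.77 F2685
G1 X75.22 Y119.06
G1 X75.23 Y111.68
G1 X66.79 Y96.63
M5
G0 X139.37 Y31.20
M3 S565
G1 X117.61 Y2.88 F2685
G1 X103.96 Y35.88
G1 X139.37 Y31.20
M5
G0 X19.32 Y189.39
M3 S565
G1 X157.02 Y116.58 F2685
M5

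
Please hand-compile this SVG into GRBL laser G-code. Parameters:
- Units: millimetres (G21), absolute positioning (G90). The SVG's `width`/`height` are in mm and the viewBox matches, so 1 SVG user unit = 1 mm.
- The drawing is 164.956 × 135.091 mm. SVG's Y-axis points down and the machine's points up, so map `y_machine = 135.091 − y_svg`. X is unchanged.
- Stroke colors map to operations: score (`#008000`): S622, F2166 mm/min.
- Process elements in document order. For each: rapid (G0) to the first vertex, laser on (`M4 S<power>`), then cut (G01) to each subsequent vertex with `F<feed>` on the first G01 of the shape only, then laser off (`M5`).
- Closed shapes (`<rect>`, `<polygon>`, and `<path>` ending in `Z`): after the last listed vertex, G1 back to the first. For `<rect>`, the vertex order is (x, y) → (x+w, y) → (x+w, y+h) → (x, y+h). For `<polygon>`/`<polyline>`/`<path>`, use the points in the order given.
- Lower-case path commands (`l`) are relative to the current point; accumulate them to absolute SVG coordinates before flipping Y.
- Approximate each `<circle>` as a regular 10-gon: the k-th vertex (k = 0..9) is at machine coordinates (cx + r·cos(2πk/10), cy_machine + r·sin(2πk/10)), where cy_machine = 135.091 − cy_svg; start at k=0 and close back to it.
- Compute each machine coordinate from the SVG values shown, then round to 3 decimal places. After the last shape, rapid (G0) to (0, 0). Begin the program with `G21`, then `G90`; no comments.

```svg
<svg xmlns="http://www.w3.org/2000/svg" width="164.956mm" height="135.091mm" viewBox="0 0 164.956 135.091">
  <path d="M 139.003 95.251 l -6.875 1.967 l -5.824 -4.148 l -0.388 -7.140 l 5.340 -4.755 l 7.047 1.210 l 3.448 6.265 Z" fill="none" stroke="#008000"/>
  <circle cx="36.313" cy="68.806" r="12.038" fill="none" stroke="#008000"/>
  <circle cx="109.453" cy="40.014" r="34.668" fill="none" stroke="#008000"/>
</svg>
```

viewBox `0 0 164.956 135.091` with mm width/height → 1 unit = 1 mm. Flip: y_m = 135.091 − y_svg.

**Shape 1** — `<path>` regular polygon, stroke `#008000` → score (S622, F2166). Machine vertices: (139.003,39.840) → (132.128,37.873) → (126.304,42.021) → (125.916,49.161) → (131.256,53.916) → (138.303,52.706) → (141.751,46.441) → (139.003,39.840). Closed: final G1 returns to the first vertex.

**Shape 2** — `<circle>` circle, stroke `#008000` → score (S622, F2166). Machine vertices: (48.351,66.285) → (46.052,73.361) → (40.033,77.734) → (32.593,77.734) → (26.574,73.361) → (24.275,66.285) → (26.574,59.209) → (32.593,54.836) → (40.033,54.836) → (46.052,59.209) → (48.351,66.285). Closed: final G1 returns to the first vertex.

**Shape 3** — `<circle>` circle, stroke `#008000` → score (S622, F2166). Machine vertices: (144.121,95.077) → (137.500,115.454) → (120.166,128.048) → (98.740,128.048) → (81.406,115.454) → (74.785,95.077) → (81.406,74.700) → (98.740,62.106) → (120.166,62.106) → (137.500,74.700) → (144.121,95.077). Closed: final G1 returns to the first vertex.

G21
G90
G0 X139.003 Y39.840
M4 S622
G01 X132.128 Y37.873 F2166
G01 X126.304 Y42.021
G01 X125.916 Y49.161
G01 X131.256 Y53.916
G01 X138.303 Y52.706
G01 X141.751 Y46.441
G01 X139.003 Y39.840
M5
G0 X48.351 Y66.285
M4 S622
G01 X46.052 Y73.361 F2166
G01 X40.033 Y77.734
G01 X32.593 Y77.734
G01 X26.574 Y73.361
G01 X24.275 Y66.285
G01 X26.574 Y59.209
G01 X32.593 Y54.836
G01 X40.033 Y54.836
G01 X46.052 Y59.209
G01 X48.351 Y66.285
M5
G0 X144.121 Y95.077
M4 S622
G01 X137.500 Y115.454 F2166
G01 X120.166 Y128.048
G01 X98.740 Y128.048
G01 X81.406 Y115.454
G01 X74.785 Y95.077
G01 X81.406 Y74.700
G01 X98.740 Y62.106
G01 X120.166 Y62.106
G01 X137.500 Y74.700
G01 X144.121 Y95.077
M5
G0 X0.000 Y0.000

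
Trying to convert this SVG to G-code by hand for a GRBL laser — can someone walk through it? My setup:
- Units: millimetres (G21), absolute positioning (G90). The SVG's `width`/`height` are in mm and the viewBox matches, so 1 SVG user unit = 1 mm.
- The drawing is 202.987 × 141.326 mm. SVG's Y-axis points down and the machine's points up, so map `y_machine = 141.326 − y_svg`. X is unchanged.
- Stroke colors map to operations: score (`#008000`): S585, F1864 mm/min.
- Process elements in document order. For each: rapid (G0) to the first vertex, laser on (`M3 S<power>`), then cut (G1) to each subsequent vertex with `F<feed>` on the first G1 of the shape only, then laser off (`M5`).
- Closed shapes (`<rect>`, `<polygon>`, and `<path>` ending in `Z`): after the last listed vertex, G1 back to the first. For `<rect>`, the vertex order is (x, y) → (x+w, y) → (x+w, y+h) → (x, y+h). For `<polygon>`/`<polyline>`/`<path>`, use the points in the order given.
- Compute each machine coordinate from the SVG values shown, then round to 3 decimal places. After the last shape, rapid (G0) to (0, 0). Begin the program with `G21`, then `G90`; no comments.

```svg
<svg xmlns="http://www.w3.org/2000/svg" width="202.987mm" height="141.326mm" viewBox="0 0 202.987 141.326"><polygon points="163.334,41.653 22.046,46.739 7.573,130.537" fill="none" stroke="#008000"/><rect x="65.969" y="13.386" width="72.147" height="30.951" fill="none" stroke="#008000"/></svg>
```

Since the viewBox matches the mm dimensions, user units are millimetres directly. The only transform is the Y-flip y_m = 141.326 − y_svg.

Shape 1 is a closed polygon drawn with `<polygon>`. Its stroke #008000 means score at S585, F1864. After flipping Y the toolpath is (163.334,99.673) → (22.046,94.587) → (7.573,10.789) → (163.334,99.673), returning to the start.

Shape 2 is a rectangle drawn with `<rect>`. Its stroke #008000 means score at S585, F1864. After flipping Y the toolpath is (65.969,127.940) → (138.116,127.940) → (138.116,96.989) → (65.969,96.989) → (65.969,127.940), returning to the start.

G21
G90
G0 X163.334 Y99.673
M3 S585
G1 X22.046 Y94.587 F1864
G1 X7.573 Y10.789
G1 X163.334 Y99.673
M5
G0 X65.969 Y127.940
M3 S585
G1 X138.116 Y127.940 F1864
G1 X138.116 Y96.989
G1 X65.969 Y96.989
G1 X65.969 Y127.940
M5
G0 X0.000 Y0.000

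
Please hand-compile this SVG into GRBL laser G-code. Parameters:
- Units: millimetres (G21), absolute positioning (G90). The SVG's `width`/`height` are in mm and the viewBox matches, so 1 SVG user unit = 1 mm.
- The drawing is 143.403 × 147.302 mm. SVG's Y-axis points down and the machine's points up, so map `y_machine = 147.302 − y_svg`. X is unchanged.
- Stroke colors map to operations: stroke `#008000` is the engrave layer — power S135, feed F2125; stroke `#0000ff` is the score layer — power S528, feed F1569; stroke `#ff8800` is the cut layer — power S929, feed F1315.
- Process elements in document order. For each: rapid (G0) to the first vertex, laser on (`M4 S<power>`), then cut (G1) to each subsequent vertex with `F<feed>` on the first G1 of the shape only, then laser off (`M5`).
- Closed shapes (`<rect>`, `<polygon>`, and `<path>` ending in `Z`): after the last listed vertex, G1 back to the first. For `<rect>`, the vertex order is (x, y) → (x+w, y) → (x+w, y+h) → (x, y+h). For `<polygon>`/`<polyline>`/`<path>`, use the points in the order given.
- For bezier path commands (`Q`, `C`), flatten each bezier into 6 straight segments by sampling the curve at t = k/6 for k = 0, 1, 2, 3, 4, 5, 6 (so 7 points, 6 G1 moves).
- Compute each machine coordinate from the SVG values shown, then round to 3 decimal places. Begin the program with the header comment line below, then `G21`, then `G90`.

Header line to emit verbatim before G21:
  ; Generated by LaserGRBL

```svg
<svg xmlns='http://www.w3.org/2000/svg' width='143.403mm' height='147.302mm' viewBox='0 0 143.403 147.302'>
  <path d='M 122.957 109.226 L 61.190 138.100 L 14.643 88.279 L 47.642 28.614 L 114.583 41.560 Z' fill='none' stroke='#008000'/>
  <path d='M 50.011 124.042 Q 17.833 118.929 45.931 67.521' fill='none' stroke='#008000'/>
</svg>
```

Since the viewBox matches the mm dimensions, user units are millimetres directly. The only transform is the Y-flip y_m = 147.302 − y_svg.

Shape 1 is a regular polygon drawn with `<path>`. Its stroke #008000 means engrave at S135, F2125. After flipping Y the toolpath is (122.957,38.076) → (61.190,9.202) → (14.643,59.023) → (47.642,118.688) → (114.583,105.742) → (122.957,38.076), returning to the start.

Shape 2 is a quadratic bezier drawn with `<path>`. Its stroke #008000 means engrave at S135, F2125. After flipping Y the toolpath is (50.011,23.260) → (40.959,26.250) → (35.256,31.813) → (32.902,39.947) → (33.896,50.653) → (38.239,63.931) → (45.931,79.781).

; Generated by LaserGRBL
G21
G90
G0 X122.957 Y38.076
M4 S135
G1 X61.190 Y9.202 F2125
G1 X14.643 Y59.023
G1 X47.642 Y118.688
G1 X114.583 Y105.742
G1 X122.957 Y38.076
M5
G0 X50.011 Y23.260
M4 S135
G1 X40.959 Y26.250 F2125
G1 X35.256 Y31.813
G1 X32.902 Y39.947
G1 X33.896 Y50.653
G1 X38.239 Y63.931
G1 X45.931 Y79.781
M5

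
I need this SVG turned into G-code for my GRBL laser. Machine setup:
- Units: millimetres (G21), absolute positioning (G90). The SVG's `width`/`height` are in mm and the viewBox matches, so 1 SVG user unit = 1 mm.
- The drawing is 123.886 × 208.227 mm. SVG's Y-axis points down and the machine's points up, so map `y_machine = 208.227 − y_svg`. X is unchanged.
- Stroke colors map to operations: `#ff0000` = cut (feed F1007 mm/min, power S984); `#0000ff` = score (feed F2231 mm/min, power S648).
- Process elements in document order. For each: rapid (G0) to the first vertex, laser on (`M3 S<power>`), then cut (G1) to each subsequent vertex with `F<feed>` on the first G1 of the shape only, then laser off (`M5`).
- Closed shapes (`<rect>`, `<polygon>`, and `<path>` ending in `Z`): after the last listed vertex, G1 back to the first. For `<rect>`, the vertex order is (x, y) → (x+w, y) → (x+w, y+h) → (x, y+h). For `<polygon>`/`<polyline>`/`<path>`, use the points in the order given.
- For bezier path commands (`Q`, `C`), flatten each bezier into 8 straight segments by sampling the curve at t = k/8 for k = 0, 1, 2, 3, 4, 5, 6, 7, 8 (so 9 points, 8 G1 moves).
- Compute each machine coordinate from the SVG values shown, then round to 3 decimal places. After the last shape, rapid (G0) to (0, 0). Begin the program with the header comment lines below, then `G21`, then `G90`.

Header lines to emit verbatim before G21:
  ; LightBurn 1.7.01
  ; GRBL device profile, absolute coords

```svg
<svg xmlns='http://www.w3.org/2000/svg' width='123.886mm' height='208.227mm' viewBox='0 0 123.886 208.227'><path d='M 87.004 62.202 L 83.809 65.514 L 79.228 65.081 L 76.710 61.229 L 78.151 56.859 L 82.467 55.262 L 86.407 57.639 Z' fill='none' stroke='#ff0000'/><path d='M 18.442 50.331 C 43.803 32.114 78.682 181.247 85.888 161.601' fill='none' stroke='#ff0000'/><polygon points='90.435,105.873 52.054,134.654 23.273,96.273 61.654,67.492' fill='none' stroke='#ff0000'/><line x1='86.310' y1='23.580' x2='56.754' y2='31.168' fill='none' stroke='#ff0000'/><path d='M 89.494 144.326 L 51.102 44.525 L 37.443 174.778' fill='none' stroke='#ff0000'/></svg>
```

viewBox `0 0 123.886 208.227` with mm width/height → 1 unit = 1 mm. Flip: y_m = 208.227 − y_svg.

**Shape 1** — `<path>` regular polygon, stroke `#ff0000` → cut (S984, F1007). Machine vertices: (87.004,146.025) → (83.809,142.713) → (79.228,143.146) → (76.710,146.998) → (78.151,151.368) → (82.467,152.965) → (86.407,150.588) → (87.004,146.025). Closed: final G1 returns to the first vertex.

**Shape 2** — `<path>` cubic bezier, stroke `#ff0000` → cut (S984, F1007). Control points (SVG): P0=(18.442,50.331), P1=(43.803,32.114), P2=(78.682,181.247), P3=(85.888,161.601); sampled at t=k/8. Machine vertices: (18.442,157.896) → (28.326,157.539) → (38.666,145.433) → (49.027,125.515) → (58.973,101.725) → (68.068,78.002) → (75.876,58.286) → (81.961,46.514) → (85.888,46.626). Open path.

**Shape 3** — `<polygon>` regular polygon, stroke `#ff0000` → cut (S984, F1007). Machine vertices: (90.435,102.354) → (52.054,73.573) → (23.273,111.954) → (61.654,140.735) → (90.435,102.354). Closed: final G1 returns to the first vertex.

**Shape 4** — `<line>` line segment, stroke `#ff0000` → cut (S984, F1007). Machine vertices: (86.310,184.647) → (56.754,177.059). Open path.

**Shape 5** — `<path>` open polyline, stroke `#ff0000` → cut (S984, F1007). Machine vertices: (89.494,63.901) → (51.102,163.702) → (37.443,33.449). Open path.

; LightBurn 1.7.01
; GRBL device profile, absolute coords
G21
G90
G0 X87.004 Y146.025
M3 S984
G1 X83.809 Y142.713 F1007
G1 X79.228 Y143.146
G1 X76.710 Y146.998
G1 X78.151 Y151.368
G1 X82.467 Y152.965
G1 X86.407 Y150.588
G1 X87.004 Y146.025
M5
G0 X18.442 Y157.896
M3 S984
G1 X28.326 Y157.539 F1007
G1 X38.666 Y145.433
G1 X49.027 Y125.515
G1 X58.973 Y101.725
G1 X68.068 Y78.002
G1 X75.876 Y58.286
G1 X81.961 Y46.514
G1 X85.888 Y46.626
M5
G0 X90.435 Y102.354
M3 S984
G1 X52.054 Y73.573 F1007
G1 X23.273 Y111.954
G1 X61.654 Y140.735
G1 X90.435 Y102.354
M5
G0 X86.310 Y184.647
M3 S984
G1 X56.754 Y177.059 F1007
M5
G0 X89.494 Y63.901
M3 S984
G1 X51.102 Y163.702 F1007
G1 X37.443 Y33.449
M5
G0 X0.000 Y0.000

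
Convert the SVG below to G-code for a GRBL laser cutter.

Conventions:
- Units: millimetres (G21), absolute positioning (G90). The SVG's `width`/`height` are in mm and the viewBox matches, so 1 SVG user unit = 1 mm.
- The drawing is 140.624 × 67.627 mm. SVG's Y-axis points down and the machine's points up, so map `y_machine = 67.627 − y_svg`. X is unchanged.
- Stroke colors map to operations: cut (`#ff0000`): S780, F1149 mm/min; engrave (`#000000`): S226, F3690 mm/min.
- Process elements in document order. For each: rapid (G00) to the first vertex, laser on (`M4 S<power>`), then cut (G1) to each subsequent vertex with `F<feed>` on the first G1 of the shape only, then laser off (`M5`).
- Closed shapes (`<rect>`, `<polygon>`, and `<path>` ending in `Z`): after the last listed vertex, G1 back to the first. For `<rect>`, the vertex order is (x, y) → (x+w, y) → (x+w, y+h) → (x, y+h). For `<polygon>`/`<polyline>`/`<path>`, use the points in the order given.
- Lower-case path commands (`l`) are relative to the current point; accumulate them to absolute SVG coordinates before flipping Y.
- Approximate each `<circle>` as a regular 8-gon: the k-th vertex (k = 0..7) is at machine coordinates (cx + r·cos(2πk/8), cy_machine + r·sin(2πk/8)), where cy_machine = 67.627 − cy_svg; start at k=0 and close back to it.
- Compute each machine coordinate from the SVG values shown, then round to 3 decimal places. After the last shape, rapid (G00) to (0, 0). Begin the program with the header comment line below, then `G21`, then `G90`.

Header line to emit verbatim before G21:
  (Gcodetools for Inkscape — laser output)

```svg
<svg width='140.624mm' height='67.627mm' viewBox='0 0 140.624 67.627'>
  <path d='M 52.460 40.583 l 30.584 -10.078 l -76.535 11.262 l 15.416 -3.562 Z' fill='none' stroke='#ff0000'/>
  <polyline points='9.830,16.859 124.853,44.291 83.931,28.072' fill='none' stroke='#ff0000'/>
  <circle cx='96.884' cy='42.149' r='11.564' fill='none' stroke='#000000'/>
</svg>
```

1 u = 1 mm; y_m = 67.627 − y.

[1] `<path>` closed polygon, #ff0000→cut S780 F1149: (52.460,27.044) → (83.044,37.122) → (6.509,25.860) → (21.925,29.422) → (52.460,27.044) (closed)

[2] `<polyline>` open polyline, #ff0000→cut S780 F1149: (9.830,50.768) → (124.853,23.336) → (83.931,39.555)

[3] `<circle>` circle, #000000→engrave S226 F3690: (108.448,25.478) → (105.061,33.655) → (96.884,37.042) → (88.707,33.655) → (85.320,25.478) → (88.707,17.301) → (96.884,13.914) → (105.061,17.301) → (108.448,25.478) (closed)

(Gcodetools for Inkscape — laser output)
G21
G90
G00 X52.460 Y27.044
M4 S780
G1 X83.044 Y37.122 F1149
G1 X6.509 Y25.860
G1 X21.925 Y29.422
G1 X52.460 Y27.044
M5
G00 X9.830 Y50.768
M4 S780
G1 X124.853 Y23.336 F1149
G1 X83.931 Y39.555
M5
G00 X108.448 Y25.478
M4 S226
G1 X105.061 Y33.655 F3690
G1 X96.884 Y37.042
G1 X88.707 Y33.655
G1 X85.320 Y25.478
G1 X88.707 Y17.301
G1 X96.884 Y13.914
G1 X105.061 Y17.301
G1 X108.448 Y25.478
M5
G00 X0.000 Y0.000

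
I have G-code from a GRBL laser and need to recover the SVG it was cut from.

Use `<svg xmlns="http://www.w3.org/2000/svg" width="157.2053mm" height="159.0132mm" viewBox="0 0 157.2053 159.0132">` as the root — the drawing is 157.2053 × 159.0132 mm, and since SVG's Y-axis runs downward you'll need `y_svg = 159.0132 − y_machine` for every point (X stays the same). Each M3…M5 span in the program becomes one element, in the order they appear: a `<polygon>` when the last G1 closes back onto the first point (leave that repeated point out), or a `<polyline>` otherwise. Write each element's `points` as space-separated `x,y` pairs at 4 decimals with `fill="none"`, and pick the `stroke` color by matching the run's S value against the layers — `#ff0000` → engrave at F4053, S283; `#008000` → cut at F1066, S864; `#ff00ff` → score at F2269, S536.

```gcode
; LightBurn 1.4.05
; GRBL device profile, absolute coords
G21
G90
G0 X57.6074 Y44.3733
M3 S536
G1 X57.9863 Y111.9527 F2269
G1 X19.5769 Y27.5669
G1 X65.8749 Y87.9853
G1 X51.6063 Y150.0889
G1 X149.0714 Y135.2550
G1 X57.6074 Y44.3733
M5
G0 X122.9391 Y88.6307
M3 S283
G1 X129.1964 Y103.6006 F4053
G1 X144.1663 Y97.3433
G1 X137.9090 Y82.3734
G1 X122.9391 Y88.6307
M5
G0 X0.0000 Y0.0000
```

<svg xmlns="http://www.w3.org/2000/svg" width="157.2053mm" height="159.0132mm" viewBox="0 0 157.2053 159.0132">
  <polygon points="57.6074,114.6399 57.9863,47.0605 19.5769,131.4463 65.8749,71.0279 51.6063,8.9243 149.0714,23.7582" fill="none" stroke="#ff00ff"/>
  <polygon points="122.9391,70.3825 129.1964,55.4126 144.1663,61.6699 137.9090,76.6398" fill="none" stroke="#ff0000"/>
</svg>

Each laser-on run becomes one SVG element. Flip Y back into SVG space with y_svg = 159.0132 − y_machine.

Run 1: the run's S536 means `#ff00ff` (score). The run returns to its start, so emit a `<polygon>` with points (Y-flipped): 57.6074,114.6399 57.9863,47.0605 19.5769,131.4463 65.8749,71.0279 51.6063,8.9243 149.0714,23.7582.

Run 2: power S283 maps to stroke `#ff0000` (engrave). The run returns to its start, so emit a `<polygon>` with points (Y-flipped): 122.9391,70.3825 129.1964,55.4126 144.1663,61.6699 137.9090,76.6398.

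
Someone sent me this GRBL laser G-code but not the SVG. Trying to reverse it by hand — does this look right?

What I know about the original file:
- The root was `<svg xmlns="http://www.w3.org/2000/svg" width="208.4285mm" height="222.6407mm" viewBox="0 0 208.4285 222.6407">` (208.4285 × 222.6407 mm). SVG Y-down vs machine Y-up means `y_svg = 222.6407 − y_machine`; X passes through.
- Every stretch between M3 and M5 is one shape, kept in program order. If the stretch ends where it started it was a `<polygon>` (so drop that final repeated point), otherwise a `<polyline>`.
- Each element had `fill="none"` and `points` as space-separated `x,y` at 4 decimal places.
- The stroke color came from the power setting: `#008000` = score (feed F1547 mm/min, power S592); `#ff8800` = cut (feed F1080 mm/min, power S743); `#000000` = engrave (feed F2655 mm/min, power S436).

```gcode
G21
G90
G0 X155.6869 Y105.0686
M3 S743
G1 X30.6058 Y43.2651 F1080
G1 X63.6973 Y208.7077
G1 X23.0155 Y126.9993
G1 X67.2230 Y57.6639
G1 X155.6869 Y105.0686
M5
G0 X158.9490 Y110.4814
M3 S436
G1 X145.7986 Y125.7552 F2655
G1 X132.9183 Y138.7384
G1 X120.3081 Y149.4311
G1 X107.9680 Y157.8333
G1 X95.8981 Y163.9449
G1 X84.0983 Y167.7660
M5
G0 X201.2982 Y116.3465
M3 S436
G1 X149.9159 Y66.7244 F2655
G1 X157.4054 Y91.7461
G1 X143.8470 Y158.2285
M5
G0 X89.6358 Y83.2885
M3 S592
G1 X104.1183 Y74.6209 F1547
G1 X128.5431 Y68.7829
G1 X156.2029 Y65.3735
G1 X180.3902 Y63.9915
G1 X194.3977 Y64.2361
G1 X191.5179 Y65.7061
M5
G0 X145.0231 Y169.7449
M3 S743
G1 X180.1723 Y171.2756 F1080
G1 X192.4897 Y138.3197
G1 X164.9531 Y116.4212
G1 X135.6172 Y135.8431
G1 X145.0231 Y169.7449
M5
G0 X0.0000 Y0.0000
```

<svg xmlns="http://www.w3.org/2000/svg" width="208.4285mm" height="222.6407mm" viewBox="0 0 208.4285 222.6407">
  <polygon points="155.6869,117.5721 30.6058,179.3756 63.6973,13.9330 23.0155,95.6414 67.2230,164.9768" fill="none" stroke="#ff8800"/>
  <polyline points="158.9490,112.1593 145.7986,96.8855 132.9183,83.9023 120.3081,73.2096 107.9680,64.8074 95.8981,58.6958 84.0983,54.8747" fill="none" stroke="#000000"/>
  <polyline points="201.2982,106.2942 149.9159,155.9163 157.4054,130.8946 143.8470,64.4122" fill="none" stroke="#000000"/>
  <polyline points="89.6358,139.3522 104.1183,148.0198 128.5431,153.8578 156.2029,157.2672 180.3902,158.6492 194.3977,158.4046 191.5179,156.9346" fill="none" stroke="#008000"/>
  <polygon points="145.0231,52.8958 180.1723,51.3651 192.4897,84.3210 164.9531,106.2195 135.6172,86.7976" fill="none" stroke="#ff8800"/>
</svg>

Each laser-on run becomes one SVG element. Flip Y back into SVG space with y_svg = 222.6407 − y_machine.

Run 1: power S743 maps to stroke `#ff8800` (cut). The run returns to its start, so emit a `<polygon>` with points (Y-flipped): 155.6869,117.5721 30.6058,179.3756 63.6973,13.9330 23.0155,95.6414 67.2230,164.9768.

Run 2: the run's S436 means `#000000` (engrave). The run is open, so emit a `<polyline>` with points (Y-flipped): 158.9490,112.1593 145.7986,96.8855 132.9183,83.9023 120.3081,73.2096 107.9680,64.8074 95.8981,58.6958 84.0983,54.8747.

Run 3: S436 ⇒ engrave layer `#000000`. The run is open, so emit a `<polyline>` with points (Y-flipped): 201.2982,106.2942 149.9159,155.9163 157.4054,130.8946 143.8470,64.4122.

Run 4: power S592 maps to stroke `#008000` (score). The run is open, so emit a `<polyline>` with points (Y-flipped): 89.6358,139.3522 104.1183,148.0198 128.5431,153.8578 156.2029,157.2672 180.3902,158.6492 194.3977,158.4046 191.5179,156.9346.

Run 5: S743 ⇒ cut layer `#ff8800`. The run returns to its start, so emit a `<polygon>` with points (Y-flipped): 145.0231,52.8958 180.1723,51.3651 192.4897,84.3210 164.9531,106.2195 135.6172,86.7976.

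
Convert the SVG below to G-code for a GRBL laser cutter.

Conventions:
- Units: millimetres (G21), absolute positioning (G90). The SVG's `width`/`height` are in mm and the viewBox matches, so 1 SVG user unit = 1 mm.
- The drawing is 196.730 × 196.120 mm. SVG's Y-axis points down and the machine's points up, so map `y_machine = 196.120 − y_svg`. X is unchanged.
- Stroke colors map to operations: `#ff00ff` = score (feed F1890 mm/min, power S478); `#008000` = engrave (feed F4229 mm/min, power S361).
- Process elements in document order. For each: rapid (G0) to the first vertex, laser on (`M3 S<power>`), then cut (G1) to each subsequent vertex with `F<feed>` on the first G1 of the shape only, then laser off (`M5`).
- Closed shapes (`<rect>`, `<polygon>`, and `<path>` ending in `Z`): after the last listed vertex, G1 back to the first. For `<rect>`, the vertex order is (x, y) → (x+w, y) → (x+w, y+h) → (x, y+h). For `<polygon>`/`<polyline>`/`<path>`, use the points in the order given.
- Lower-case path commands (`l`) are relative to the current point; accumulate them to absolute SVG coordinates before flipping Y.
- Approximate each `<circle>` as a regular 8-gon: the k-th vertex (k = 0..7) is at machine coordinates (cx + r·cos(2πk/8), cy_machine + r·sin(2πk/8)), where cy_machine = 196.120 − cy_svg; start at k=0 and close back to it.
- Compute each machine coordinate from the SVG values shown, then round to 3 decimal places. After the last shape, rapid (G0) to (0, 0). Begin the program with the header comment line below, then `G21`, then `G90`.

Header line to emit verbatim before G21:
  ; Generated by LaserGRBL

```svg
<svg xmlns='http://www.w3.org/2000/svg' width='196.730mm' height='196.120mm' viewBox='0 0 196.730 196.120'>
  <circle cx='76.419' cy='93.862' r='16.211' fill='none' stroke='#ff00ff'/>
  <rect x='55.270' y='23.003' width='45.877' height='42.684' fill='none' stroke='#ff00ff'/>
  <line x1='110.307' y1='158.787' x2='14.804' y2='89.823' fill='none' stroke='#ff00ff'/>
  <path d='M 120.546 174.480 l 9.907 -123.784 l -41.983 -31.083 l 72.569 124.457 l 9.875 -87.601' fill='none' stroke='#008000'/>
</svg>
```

; Generated by LaserGRBL
G21
G90
G0 X92.630 Y102.258
M3 S478
G1 X87.882 Y113.721 F1890
G1 X76.419 Y118.469
G1 X64.956 Y113.721
G1 X60.208 Y102.258
G1 X64.956 Y90.795
G1 X76.419 Y86.047
G1 X87.882 Y90.795
G1 X92.630 Y102.258
M5
G0 X55.270 Y173.117
M3 S478
G1 X101.147 Y173.117 F1890
G1 X101.147 Y130.433
G1 X55.270 Y130.433
G1 X55.270 Y173.117
M5
G0 X110.307 Y37.333
M3 S478
G1 X14.804 Y106.297 F1890
M5
G0 X120.546 Y21.640
M3 S361
G1 X130.453 Y145.424 F4229
G1 X88.470 Y176.507
G1 X161.039 Y52.050
G1 X170.914 Y139.651
M5
G0 X0.000 Y0.000

1 u = 1 mm; y_m = 196.120 − y.

[1] `<circle>` circle, #ff00ff→score S478 F1890: (92.630,102.258) → (87.882,113.721) → (76.419,118.469) → (64.956,113.721) → (60.208,102.258) → (64.956,90.795) → (76.419,86.047) → (87.882,90.795) → (92.630,102.258) (closed)

[2] `<rect>` rectangle, #ff00ff→score S478 F1890: (55.270,173.117) → (101.147,173.117) → (101.147,130.433) → (55.270,130.433) → (55.270,173.117) (closed)

[3] `<line>` line segment, #ff00ff→score S478 F1890: (110.307,37.333) → (14.804,106.297)

[4] `<path>` open polyline, #008000→engrave S361 F4229: (120.546,21.640) → (130.453,145.424) → (88.470,176.507) → (161.039,52.050) → (170.914,139.651)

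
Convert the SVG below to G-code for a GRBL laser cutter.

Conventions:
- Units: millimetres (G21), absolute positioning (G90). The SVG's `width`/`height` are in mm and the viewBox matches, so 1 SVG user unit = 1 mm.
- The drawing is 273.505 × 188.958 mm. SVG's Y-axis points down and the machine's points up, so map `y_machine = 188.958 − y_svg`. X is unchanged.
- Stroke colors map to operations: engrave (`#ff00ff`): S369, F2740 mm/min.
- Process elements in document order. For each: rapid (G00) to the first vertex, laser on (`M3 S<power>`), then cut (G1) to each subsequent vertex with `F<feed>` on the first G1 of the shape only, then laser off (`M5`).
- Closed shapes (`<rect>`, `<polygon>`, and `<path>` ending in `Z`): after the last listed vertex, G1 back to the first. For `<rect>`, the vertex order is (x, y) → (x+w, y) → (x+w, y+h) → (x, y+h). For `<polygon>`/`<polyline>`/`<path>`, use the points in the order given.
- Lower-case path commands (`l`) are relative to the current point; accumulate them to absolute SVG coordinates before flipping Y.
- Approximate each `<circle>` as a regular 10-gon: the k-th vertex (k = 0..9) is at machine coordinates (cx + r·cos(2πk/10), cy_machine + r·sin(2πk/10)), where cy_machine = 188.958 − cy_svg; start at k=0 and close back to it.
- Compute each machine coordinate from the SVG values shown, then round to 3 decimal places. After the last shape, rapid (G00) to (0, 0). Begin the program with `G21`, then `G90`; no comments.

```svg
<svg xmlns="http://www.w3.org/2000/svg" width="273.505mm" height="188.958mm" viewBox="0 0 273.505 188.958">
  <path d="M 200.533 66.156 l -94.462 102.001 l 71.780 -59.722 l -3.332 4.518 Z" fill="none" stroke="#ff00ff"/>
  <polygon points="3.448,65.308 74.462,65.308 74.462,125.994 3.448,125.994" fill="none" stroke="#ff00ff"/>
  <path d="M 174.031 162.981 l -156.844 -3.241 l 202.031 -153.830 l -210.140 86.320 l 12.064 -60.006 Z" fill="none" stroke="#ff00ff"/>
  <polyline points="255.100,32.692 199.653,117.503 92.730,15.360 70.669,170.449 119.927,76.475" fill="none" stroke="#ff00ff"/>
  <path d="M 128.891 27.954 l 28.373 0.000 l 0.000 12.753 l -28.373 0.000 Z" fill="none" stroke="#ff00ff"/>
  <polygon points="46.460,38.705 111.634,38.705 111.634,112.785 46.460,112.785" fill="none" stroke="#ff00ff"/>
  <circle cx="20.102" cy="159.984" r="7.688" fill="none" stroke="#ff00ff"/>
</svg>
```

G21
G90
G00 X200.533 Y122.802
M3 S369
G1 X106.071 Y20.801 F2740
G1 X177.851 Y80.523
G1 X174.519 Y76.005
G1 X200.533 Y122.802
M5
G00 X3.448 Y123.650
M3 S369
G1 X74.462 Y123.650 F2740
G1 X74.462 Y62.964
G1 X3.448 Y62.964
G1 X3.448 Y123.650
M5
G00 X174.031 Y25.977
M3 S369
G1 X17.187 Y29.218 F2740
G1 X219.218 Y183.048
G1 X9.078 Y96.728
G1 X21.142 Y156.734
G1 X174.031 Y25.977
M5
G00 X255.100 Y156.266
M3 S369
G1 X199.653 Y71.455 F2740
G1 X92.730 Y173.598
G1 X70.669 Y18.509
G1 X119.927 Y112.483
M5
G00 X128.891 Y161.004
M3 S369
G1 X157.264 Y161.004 F2740
G1 X157.264 Y148.251
G1 X128.891 Y148.251
G1 X128.891 Y161.004
M5
G00 X46.460 Y150.253
M3 S369
G1 X111.634 Y150.253 F2740
G1 X111.634 Y76.173
G1 X46.460 Y76.173
G1 X46.460 Y150.253
M5
G00 X27.790 Y28.974
M3 S369
G1 X26.322 Y33.493 F2740
G1 X22.478 Y36.286
G1 X17.726 Y36.286
G1 X13.882 Y33.493
G1 X12.414 Y28.974
G1 X13.882 Y24.455
G1 X17.726 Y21.662
G1 X22.478 Y21.662
G1 X26.322 Y24.455
G1 X27.790 Y28.974
M5
G00 X0.000 Y0.000

viewBox `0 0 273.505 188.958` with mm width/height → 1 unit = 1 mm. Flip: y_m = 188.958 − y_svg.

**Shape 1** — `<path>` closed polygon, stroke `#ff00ff` → engrave (S369, F2740). Machine vertices: (200.533,122.802) → (106.071,20.801) → (177.851,80.523) → (174.519,76.005) → (200.533,122.802). Closed: final G1 returns to the first vertex.

**Shape 2** — `<polygon>` rectangle, stroke `#ff00ff` → engrave (S369, F2740). Machine vertices: (3.448,123.650) → (74.462,123.650) → (74.462,62.964) → (3.448,62.964) → (3.448,123.650). Closed: final G1 returns to the first vertex.

**Shape 3** — `<path>` closed polygon, stroke `#ff00ff` → engrave (S369, F2740). Machine vertices: (174.031,25.977) → (17.187,29.218) → (219.218,183.048) → (9.078,96.728) → (21.142,156.734) → (174.031,25.977). Closed: final G1 returns to the first vertex.

**Shape 4** — `<polyline>` open polyline, stroke `#ff00ff` → engrave (S369, F2740). Machine vertices: (255.100,156.266) → (199.653,71.455) → (92.730,173.598) → (70.669,18.509) → (119.927,112.483). Open path.

**Shape 5** — `<path>` rectangle, stroke `#ff00ff` → engrave (S369, F2740). Machine vertices: (128.891,161.004) → (157.264,161.004) → (157.264,148.251) → (128.891,148.251) → (128.891,161.004). Closed: final G1 returns to the first vertex.

**Shape 6** — `<polygon>` rectangle, stroke `#ff00ff` → engrave (S369, F2740). Machine vertices: (46.460,150.253) → (111.634,150.253) → (111.634,76.173) → (46.460,76.173) → (46.460,150.253). Closed: final G1 returns to the first vertex.

**Shape 7** — `<circle>` circle, stroke `#ff00ff` → engrave (S369, F2740). Machine vertices: (27.790,28.974) → (26.322,33.493) → (22.478,36.286) → (17.726,36.286) → (13.882,33.493) → (12.414,28.974) → (13.882,24.455) → (17.726,21.662) → (22.478,21.662) → (26.322,24.455) → (27.790,28.974). Closed: final G1 returns to the first vertex.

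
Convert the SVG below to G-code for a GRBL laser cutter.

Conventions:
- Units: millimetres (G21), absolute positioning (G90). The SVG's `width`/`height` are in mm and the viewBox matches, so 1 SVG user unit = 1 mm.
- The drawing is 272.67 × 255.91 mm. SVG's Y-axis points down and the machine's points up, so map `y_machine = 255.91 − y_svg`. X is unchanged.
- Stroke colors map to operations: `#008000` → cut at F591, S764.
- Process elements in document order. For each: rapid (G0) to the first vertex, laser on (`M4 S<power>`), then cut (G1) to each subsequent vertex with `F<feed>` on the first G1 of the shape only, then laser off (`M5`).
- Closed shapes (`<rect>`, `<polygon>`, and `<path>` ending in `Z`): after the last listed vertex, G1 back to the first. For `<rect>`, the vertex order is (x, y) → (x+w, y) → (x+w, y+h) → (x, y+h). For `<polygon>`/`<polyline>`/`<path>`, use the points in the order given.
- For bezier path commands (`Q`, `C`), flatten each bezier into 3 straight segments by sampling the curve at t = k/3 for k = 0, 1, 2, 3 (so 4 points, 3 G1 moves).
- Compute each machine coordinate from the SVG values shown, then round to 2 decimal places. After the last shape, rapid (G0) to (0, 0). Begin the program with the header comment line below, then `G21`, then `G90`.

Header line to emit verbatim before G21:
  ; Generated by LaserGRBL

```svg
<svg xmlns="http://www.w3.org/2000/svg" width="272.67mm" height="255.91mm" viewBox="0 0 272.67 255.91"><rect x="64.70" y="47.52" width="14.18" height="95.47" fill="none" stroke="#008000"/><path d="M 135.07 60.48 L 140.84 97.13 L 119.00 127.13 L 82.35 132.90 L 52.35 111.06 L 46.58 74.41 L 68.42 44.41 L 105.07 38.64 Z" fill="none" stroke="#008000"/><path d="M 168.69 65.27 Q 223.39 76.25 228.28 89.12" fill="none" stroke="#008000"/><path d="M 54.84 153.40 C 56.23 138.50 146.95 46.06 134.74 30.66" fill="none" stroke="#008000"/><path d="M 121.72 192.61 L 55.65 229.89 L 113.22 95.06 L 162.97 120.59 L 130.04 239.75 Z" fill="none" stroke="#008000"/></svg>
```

; Generated by LaserGRBL
G21
G90
G0 X64.70 Y208.39
M4 S764
G1 X78.88 Y208.39 F591
G1 X78.88 Y112.92
G1 X64.70 Y112.92
G1 X64.70 Y208.39
M5
G0 X135.07 Y195.43
M4 S764
G1 X140.84 Y158.78 F591
G1 X119.00 Y128.78
G1 X82.35 Y123.01
G1 X52.35 Y144.85
G1 X46.58 Y181.50
G1 X68.42 Y211.50
G1 X105.07 Y217.27
G1 X135.07 Y195.43
M5
G0 X168.69 Y190.64
M4 S764
G1 X199.62 Y183.11 F591
G1 X219.49 Y175.16
G1 X228.28 Y166.79
M5
G0 X54.84 Y102.51
M4 S764
G1 X78.89 Y137.53 F591
G1 X119.76 Y189.90
G1 X134.74 Y225.25
M5
G0 X121.72 Y63.30
M4 S764
G1 X55.65 Y26.02 F591
G1 X113.22 Y160.85
G1 X162.97 Y135.32
G1 X130.04 Y16.16
G1 X121.72 Y63.30
M5
G0 X0.00 Y0.00

Since the viewBox matches the mm dimensions, user units are millimetres directly. The only transform is the Y-flip y_m = 255.91 − y_svg.

Shape 1 is a rectangle drawn with `<rect>`. Its stroke #008000 means cut at S764, F591. After flipping Y the toolpath is (64.70,208.39) → (78.88,208.39) → (78.88,112.92) → (64.70,112.92) → (64.70,208.39), returning to the start.

Shape 2 is a regular polygon drawn with `<path>`. Its stroke #008000 means cut at S764, F591. After flipping Y the toolpath is (135.07,195.43) → (140.84,158.78) → (119.00,128.78) → (82.35,123.01) → (52.35,144.85) → (46.58,181.50) → (68.42,211.50) → (105.07,217.27) → (135.07,195.43), returning to the start.

Shape 3 is a quadratic bezier drawn with `<path>`. Its stroke #008000 means cut at S764, F591. After flipping Y the toolpath is (168.69,190.64) → (199.62,183.11) → (219.49,175.16) → (228.28,166.79).

Shape 4 is a cubic bezier drawn with `<path>`. Its stroke #008000 means cut at S764, F591. After flipping Y the toolpath is (54.84,102.51) → (78.89,137.53) → (119.76,189.90) → (134.74,225.25).

Shape 5 is a closed polygon drawn with `<path>`. Its stroke #008000 means cut at S764, F591. After flipping Y the toolpath is (121.72,63.30) → (55.65,26.02) → (113.22,160.85) → (162.97,135.32) → (130.04,16.16) → (121.72,63.30), returning to the start.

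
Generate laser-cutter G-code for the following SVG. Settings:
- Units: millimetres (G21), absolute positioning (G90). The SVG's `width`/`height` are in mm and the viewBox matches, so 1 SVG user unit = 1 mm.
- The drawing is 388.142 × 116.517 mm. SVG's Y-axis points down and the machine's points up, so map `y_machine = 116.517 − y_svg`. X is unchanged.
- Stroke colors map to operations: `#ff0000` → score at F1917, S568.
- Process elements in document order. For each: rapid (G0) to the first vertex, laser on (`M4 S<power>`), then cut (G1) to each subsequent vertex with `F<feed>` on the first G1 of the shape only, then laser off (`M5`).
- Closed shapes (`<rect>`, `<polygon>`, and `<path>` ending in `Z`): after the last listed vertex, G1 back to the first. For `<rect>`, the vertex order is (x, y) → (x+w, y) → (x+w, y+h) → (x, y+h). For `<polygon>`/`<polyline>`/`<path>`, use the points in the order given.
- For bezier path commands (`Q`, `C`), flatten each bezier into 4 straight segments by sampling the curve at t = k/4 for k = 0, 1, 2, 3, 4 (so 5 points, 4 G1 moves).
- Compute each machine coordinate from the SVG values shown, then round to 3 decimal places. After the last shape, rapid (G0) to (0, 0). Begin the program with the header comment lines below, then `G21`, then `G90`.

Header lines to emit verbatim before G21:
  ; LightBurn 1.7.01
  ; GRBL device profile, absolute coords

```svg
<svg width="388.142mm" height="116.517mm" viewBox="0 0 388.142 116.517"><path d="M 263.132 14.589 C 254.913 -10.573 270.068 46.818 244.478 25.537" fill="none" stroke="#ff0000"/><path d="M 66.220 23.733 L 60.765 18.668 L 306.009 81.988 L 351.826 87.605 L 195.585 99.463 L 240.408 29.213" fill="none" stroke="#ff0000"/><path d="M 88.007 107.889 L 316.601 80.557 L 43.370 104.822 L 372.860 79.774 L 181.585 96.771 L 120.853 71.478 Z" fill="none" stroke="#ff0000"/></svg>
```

; LightBurn 1.7.01
; GRBL device profile, absolute coords
G21
G90
G0 X263.132 Y101.928
M4 S568
G1 X260.349 Y107.840 F1917
G1 X260.319 Y97.909
G1 X257.033 Y87.251
G1 X244.478 Y90.980
M5
G0 X66.220 Y92.784
M4 S568
G1 X60.765 Y97.849 F1917
G1 X306.009 Y34.529
G1 X351.826 Y28.912
G1 X195.585 Y17.054
G1 X240.408 Y87.304
M5
G0 X88.007 Y8.628
M4 S568
G1 X316.601 Y35.960 F1917
G1 X43.370 Y11.695
G1 X372.860 Y36.743
G1 X181.585 Y19.746
G1 X120.853 Y45.039
G1 X88.007 Y8.628
M5
G0 X0.000 Y0.000

1 u = 1 mm; y_m = 116.517 − y.

[1] `<path>` cubic bezier, #ff0000→score S568 F1917: (263.132,101.928) → (260.349,107.840) → (260.319,97.909) → (257.033,87.251) → (244.478,90.980)

[2] `<path>` open polyline, #ff0000→score S568 F1917: (66.220,92.784) → (60.765,97.849) → (306.009,34.529) → (351.826,28.912) → (195.585,17.054) → (240.408,87.304)

[3] `<path>` closed polygon, #ff0000→score S568 F1917: (88.007,8.628) → (316.601,35.960) → (43.370,11.695) → (372.860,36.743) → (181.585,19.746) → (120.853,45.039) → (88.007,8.628) (closed)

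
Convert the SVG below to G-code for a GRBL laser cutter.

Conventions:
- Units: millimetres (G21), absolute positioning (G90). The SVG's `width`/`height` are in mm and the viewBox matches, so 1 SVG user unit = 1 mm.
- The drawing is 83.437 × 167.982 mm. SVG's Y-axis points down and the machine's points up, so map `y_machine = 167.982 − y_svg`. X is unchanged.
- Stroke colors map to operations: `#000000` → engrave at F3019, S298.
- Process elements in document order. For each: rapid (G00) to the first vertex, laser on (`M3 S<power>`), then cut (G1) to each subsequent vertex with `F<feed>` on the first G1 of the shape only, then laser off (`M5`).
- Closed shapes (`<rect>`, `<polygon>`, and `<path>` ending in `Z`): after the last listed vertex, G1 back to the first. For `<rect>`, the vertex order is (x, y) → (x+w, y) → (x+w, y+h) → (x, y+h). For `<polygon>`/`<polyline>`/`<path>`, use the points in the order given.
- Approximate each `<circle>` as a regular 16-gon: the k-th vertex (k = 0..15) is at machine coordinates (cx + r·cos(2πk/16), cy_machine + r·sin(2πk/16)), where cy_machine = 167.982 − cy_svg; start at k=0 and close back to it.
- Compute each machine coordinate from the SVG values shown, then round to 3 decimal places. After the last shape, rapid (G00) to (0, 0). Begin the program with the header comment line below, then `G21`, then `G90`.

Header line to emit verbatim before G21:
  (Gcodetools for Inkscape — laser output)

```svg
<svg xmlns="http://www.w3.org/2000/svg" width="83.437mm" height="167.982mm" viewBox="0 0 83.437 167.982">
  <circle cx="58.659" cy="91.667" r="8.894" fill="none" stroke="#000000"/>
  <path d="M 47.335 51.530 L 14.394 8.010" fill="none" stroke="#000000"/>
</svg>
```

Since the viewBox matches the mm dimensions, user units are millimetres directly. The only transform is the Y-flip y_m = 167.982 − y_svg.

Shape 1 is a circle drawn with `<circle>`. Its stroke #000000 means engrave at S298, F3019. After flipping Y the toolpath is (67.553,76.315) → (66.876,79.719) → (64.948,82.604) → (62.063,84.532) → (58.659,85.209) → (55.255,84.532) → (52.370,82.604) → (50.442,79.719) → (49.765,76.315) → (50.442,72.911) → (52.370,70.026) → (55.255,68.098) → (58.659,67.421) → (62.063,68.098) → (64.948,70.026) → (66.876,72.911) → (67.553,76.315), returning to the start.

Shape 2 is a line segment drawn with `<path>`. Its stroke #000000 means engrave at S298, F3019. After flipping Y the toolpath is (47.335,116.452) → (14.394,159.972).

(Gcodetools for Inkscape — laser output)
G21
G90
G00 X67.553 Y76.315
M3 S298
G1 X66.876 Y79.719 F3019
G1 X64.948 Y82.604
G1 X62.063 Y84.532
G1 X58.659 Y85.209
G1 X55.255 Y84.532
G1 X52.370 Y82.604
G1 X50.442 Y79.719
G1 X49.765 Y76.315
G1 X50.442 Y72.911
G1 X52.370 Y70.026
G1 X55.255 Y68.098
G1 X58.659 Y67.421
G1 X62.063 Y68.098
G1 X64.948 Y70.026
G1 X66.876 Y72.911
G1 X67.553 Y76.315
M5
G00 X47.335 Y116.452
M3 S298
G1 X14.394 Y159.972 F3019
M5
G00 X0.000 Y0.000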